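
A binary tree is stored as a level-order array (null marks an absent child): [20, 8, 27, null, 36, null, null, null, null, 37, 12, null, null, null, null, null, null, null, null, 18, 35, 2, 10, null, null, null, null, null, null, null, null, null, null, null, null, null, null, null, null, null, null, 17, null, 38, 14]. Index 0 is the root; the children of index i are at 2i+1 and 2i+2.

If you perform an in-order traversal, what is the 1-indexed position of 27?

In-order visits the left subtree, then the node, then the right subtree.
At 20: go left to 8.
  At 8: no left child.
  Visit 8.
  At 8: go right to 36.
    At 36: go left to 37.
      At 37: go left to 18.
        18 is a leaf — visit 18.
      Visit 37.
      At 37: go right to 35.
        At 35: go left to 17.
          17 is a leaf — visit 17.
        Visit 35.
        At 35: no right child.
    Visit 36.
    At 36: go right to 12.
      At 12: go left to 2.
        At 2: go left to 38.
          38 is a leaf — visit 38.
        Visit 2.
        At 2: go right to 14.
          14 is a leaf — visit 14.
      Visit 12.
      At 12: go right to 10.
        10 is a leaf — visit 10.
Visit 20.
At 20: go right to 27.
  27 is a leaf — visit 27.
Full in-order sequence: 8, 18, 37, 17, 35, 36, 38, 2, 14, 12, 10, 20, 27.

13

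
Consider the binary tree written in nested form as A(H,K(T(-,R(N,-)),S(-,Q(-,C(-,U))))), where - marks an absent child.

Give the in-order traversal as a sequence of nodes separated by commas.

H, A, T, N, R, K, S, Q, C, U

In-order visits the left subtree, then the node, then the right subtree.
At A: go left to H.
  H is a leaf — visit H.
Visit A.
At A: go right to K.
  At K: go left to T.
    At T: no left child.
    Visit T.
    At T: go right to R.
      At R: go left to N.
        N is a leaf — visit N.
      Visit R.
      At R: no right child.
  Visit K.
  At K: go right to S.
    At S: no left child.
    Visit S.
    At S: go right to Q.
      At Q: no left child.
      Visit Q.
      At Q: go right to C.
        At C: no left child.
        Visit C.
        At C: go right to U.
          U is a leaf — visit U.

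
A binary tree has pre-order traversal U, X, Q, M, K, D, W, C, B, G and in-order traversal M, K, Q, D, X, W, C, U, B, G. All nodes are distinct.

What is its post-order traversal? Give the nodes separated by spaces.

K M D Q C W X G B U

The first element of pre-order is the root; it splits in-order into left and right subtrees.
Root U: left subtree has 7 nodes {M, K, Q, D, X, W, C}, right has 2 {B, G}.
  Root X: left subtree has 4 nodes {M, K, Q, D}, right has 2 {W, C}.
    Root Q: left subtree has 2 nodes {M, K}, right has 1 {D}.
      Root M: left subtree has 0 nodes { }, right has 1 {K}.
    Root W: left subtree has 0 nodes { }, right has 1 {C}.
  Root B: left subtree has 0 nodes { }, right has 1 {G}.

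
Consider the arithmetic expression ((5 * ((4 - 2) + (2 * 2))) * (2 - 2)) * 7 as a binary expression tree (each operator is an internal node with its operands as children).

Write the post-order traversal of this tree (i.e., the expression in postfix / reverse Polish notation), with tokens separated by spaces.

5 4 2 - 2 2 * + * 2 2 - * 7 *

Post-order on an expression tree gives postfix notation: for each operator, emit left operand, right operand, then the operator.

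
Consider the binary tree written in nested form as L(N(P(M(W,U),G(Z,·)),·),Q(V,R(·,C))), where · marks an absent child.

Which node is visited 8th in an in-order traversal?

In-order visits the left subtree, then the node, then the right subtree.
At L: go left to N.
  At N: go left to P.
    At P: go left to M.
      At M: go left to W.
        W is a leaf — visit W.
      Visit M.
      At M: go right to U.
        U is a leaf — visit U.
    Visit P.
    At P: go right to G.
      At G: go left to Z.
        Z is a leaf — visit Z.
      Visit G.
      At G: no right child.
  Visit N.
  At N: no right child.
Visit L.
At L: go right to Q.
  At Q: go left to V.
    V is a leaf — visit V.
  Visit Q.
  At Q: go right to R.
    At R: no left child.
    Visit R.
    At R: go right to C.
      C is a leaf — visit C.
Full in-order sequence: W, M, U, P, Z, G, N, L, V, Q, R, C.

L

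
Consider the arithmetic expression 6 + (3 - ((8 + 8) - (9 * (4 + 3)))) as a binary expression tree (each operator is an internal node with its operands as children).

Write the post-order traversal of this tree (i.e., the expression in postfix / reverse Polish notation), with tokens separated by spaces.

6 3 8 8 + 9 4 3 + * - - +

Post-order on an expression tree gives postfix notation: for each operator, emit left operand, right operand, then the operator.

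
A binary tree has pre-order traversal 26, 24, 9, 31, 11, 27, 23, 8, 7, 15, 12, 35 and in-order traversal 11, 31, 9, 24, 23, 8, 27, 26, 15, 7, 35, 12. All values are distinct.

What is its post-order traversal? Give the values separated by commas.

11, 31, 9, 8, 23, 27, 24, 15, 35, 12, 7, 26

The first element of pre-order is the root; it splits in-order into left and right subtrees.
Root 26: left subtree has 7 nodes {11, 31, 9, 24, 23, 8, 27}, right has 4 {15, 7, 35, 12}.
  Root 24: left subtree has 3 nodes {11, 31, 9}, right has 3 {23, 8, 27}.
    Root 9: left subtree has 2 nodes {11, 31}, right has 0 { }.
      Root 31: left subtree has 1 node {11}, right has 0 { }.
    Root 27: left subtree has 2 nodes {23, 8}, right has 0 { }.
      Root 23: left subtree has 0 nodes { }, right has 1 {8}.
  Root 7: left subtree has 1 node {15}, right has 2 {35, 12}.
    Root 12: left subtree has 1 node {35}, right has 0 { }.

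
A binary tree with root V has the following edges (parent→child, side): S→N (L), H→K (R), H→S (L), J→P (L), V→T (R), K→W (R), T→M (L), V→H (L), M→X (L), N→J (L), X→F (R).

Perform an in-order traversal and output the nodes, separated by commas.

In-order visits the left subtree, then the node, then the right subtree.
At V: go left to H.
  At H: go left to S.
    At S: go left to N.
      At N: go left to J.
        At J: go left to P.
          P is a leaf — visit P.
        Visit J.
        At J: no right child.
      Visit N.
      At N: no right child.
    Visit S.
    At S: no right child.
  Visit H.
  At H: go right to K.
    At K: no left child.
    Visit K.
    At K: go right to W.
      W is a leaf — visit W.
Visit V.
At V: go right to T.
  At T: go left to M.
    At M: go left to X.
      At X: no left child.
      Visit X.
      At X: go right to F.
        F is a leaf — visit F.
    Visit M.
    At M: no right child.
  Visit T.
  At T: no right child.

P, J, N, S, H, K, W, V, X, F, M, T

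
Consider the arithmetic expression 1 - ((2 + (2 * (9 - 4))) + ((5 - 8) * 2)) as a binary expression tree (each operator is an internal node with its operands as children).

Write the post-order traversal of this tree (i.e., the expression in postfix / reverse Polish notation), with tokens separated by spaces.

1 2 2 9 4 - * + 5 8 - 2 * + -

Post-order on an expression tree gives postfix notation: for each operator, emit left operand, right operand, then the operator.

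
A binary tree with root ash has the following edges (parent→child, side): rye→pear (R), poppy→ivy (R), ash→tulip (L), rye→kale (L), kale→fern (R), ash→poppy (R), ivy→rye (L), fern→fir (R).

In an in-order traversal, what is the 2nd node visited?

ash

In-order visits the left subtree, then the node, then the right subtree.
At ash: go left to tulip.
  tulip is a leaf — visit tulip.
Visit ash.
At ash: go right to poppy.
  At poppy: no left child.
  Visit poppy.
  At poppy: go right to ivy.
    At ivy: go left to rye.
      At rye: go left to kale.
        At kale: no left child.
        Visit kale.
        At kale: go right to fern.
          At fern: no left child.
          Visit fern.
          At fern: go right to fir.
            fir is a leaf — visit fir.
      Visit rye.
      At rye: go right to pear.
        pear is a leaf — visit pear.
    Visit ivy.
    At ivy: no right child.
Full in-order sequence: tulip, ash, poppy, kale, fern, fir, rye, pear, ivy.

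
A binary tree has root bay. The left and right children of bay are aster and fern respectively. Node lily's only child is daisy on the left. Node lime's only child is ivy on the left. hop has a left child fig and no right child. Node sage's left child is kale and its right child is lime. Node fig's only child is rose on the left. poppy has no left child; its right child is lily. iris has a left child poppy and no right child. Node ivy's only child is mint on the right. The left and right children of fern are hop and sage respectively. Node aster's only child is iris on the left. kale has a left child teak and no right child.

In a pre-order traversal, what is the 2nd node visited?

aster

Pre-order visits the node, then its left subtree, then its right subtree.
Visit bay.
At bay: go left to aster.
  Visit aster.
  At aster: go left to iris.
    Visit iris.
    At iris: go left to poppy.
      Visit poppy.
      At poppy: no left child.
      At poppy: go right to lily.
        Visit lily.
        At lily: go left to daisy.
          daisy is a leaf — visit daisy.
        At lily: no right child.
    At iris: no right child.
  At aster: no right child.
At bay: go right to fern.
  Visit fern.
  At fern: go left to hop.
    Visit hop.
    At hop: go left to fig.
      Visit fig.
      At fig: go left to rose.
        rose is a leaf — visit rose.
      At fig: no right child.
    At hop: no right child.
  At fern: go right to sage.
    Visit sage.
    At sage: go left to kale.
      Visit kale.
      At kale: go left to teak.
        teak is a leaf — visit teak.
      At kale: no right child.
    At sage: go right to lime.
      Visit lime.
      At lime: go left to ivy.
        Visit ivy.
        At ivy: no left child.
        At ivy: go right to mint.
          mint is a leaf — visit mint.
      At lime: no right child.
Full pre-order sequence: bay, aster, iris, poppy, lily, daisy, fern, hop, fig, rose, sage, kale, teak, lime, ivy, mint.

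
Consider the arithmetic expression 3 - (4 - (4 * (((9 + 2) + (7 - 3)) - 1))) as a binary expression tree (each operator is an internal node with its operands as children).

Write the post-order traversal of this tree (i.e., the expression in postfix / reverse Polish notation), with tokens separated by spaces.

Post-order on an expression tree gives postfix notation: for each operator, emit left operand, right operand, then the operator.

3 4 4 9 2 + 7 3 - + 1 - * - -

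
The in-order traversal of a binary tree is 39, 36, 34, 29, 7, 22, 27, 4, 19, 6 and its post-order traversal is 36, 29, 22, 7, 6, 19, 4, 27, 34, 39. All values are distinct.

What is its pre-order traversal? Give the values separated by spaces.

The last element of post-order is the root; it splits in-order into left and right subtrees.
Root 39: left subtree has 0 nodes { }, right has 9 {36, 34, 29, 7, 22, 27, 4, 19, 6}.
  Root 34: left subtree has 1 node {36}, right has 7 {29, 7, 22, 27, 4, 19, 6}.
    Root 27: left subtree has 3 nodes {29, 7, 22}, right has 3 {4, 19, 6}.
      Root 7: left subtree has 1 node {29}, right has 1 {22}.
      Root 4: left subtree has 0 nodes { }, right has 2 {19, 6}.
        Root 19: left subtree has 0 nodes { }, right has 1 {6}.

39 34 36 27 7 29 22 4 19 6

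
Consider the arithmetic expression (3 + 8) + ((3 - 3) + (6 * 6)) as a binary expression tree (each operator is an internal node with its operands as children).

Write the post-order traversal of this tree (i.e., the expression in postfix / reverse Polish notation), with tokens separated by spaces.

Post-order on an expression tree gives postfix notation: for each operator, emit left operand, right operand, then the operator.

3 8 + 3 3 - 6 6 * + +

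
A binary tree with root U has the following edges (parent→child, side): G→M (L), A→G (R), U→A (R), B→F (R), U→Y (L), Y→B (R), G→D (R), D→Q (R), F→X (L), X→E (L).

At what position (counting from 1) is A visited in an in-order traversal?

7

In-order visits the left subtree, then the node, then the right subtree.
At U: go left to Y.
  At Y: no left child.
  Visit Y.
  At Y: go right to B.
    At B: no left child.
    Visit B.
    At B: go right to F.
      At F: go left to X.
        At X: go left to E.
          E is a leaf — visit E.
        Visit X.
        At X: no right child.
      Visit F.
      At F: no right child.
Visit U.
At U: go right to A.
  At A: no left child.
  Visit A.
  At A: go right to G.
    At G: go left to M.
      M is a leaf — visit M.
    Visit G.
    At G: go right to D.
      At D: no left child.
      Visit D.
      At D: go right to Q.
        Q is a leaf — visit Q.
Full in-order sequence: Y, B, E, X, F, U, A, M, G, D, Q.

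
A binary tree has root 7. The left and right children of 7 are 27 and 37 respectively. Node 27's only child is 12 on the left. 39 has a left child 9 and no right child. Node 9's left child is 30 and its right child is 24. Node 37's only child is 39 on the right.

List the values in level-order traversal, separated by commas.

Level-order visits nodes level by level from the root, left to right within each level.
Level 0: 7
Level 1: 27, 37
Level 2: 12, 39
Level 3: 9
Level 4: 30, 24

7, 27, 37, 12, 39, 9, 30, 24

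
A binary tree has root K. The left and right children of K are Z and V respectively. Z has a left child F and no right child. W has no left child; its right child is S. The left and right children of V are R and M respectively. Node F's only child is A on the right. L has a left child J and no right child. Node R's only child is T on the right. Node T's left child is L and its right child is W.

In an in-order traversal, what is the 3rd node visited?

Z

In-order visits the left subtree, then the node, then the right subtree.
At K: go left to Z.
  At Z: go left to F.
    At F: no left child.
    Visit F.
    At F: go right to A.
      A is a leaf — visit A.
  Visit Z.
  At Z: no right child.
Visit K.
At K: go right to V.
  At V: go left to R.
    At R: no left child.
    Visit R.
    At R: go right to T.
      At T: go left to L.
        At L: go left to J.
          J is a leaf — visit J.
        Visit L.
        At L: no right child.
      Visit T.
      At T: go right to W.
        At W: no left child.
        Visit W.
        At W: go right to S.
          S is a leaf — visit S.
  Visit V.
  At V: go right to M.
    M is a leaf — visit M.
Full in-order sequence: F, A, Z, K, R, J, L, T, W, S, V, M.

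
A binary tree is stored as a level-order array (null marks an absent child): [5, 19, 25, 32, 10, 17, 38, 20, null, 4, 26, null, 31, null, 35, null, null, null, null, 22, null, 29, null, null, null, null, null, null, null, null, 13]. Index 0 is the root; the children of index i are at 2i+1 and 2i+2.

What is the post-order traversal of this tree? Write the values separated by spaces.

20 32 22 4 29 26 10 19 31 17 13 35 38 25 5

Post-order visits the left subtree, then the right subtree, then the node.
At 5: go left to 19.
  At 19: go left to 32.
    At 32: go left to 20.
      20 is a leaf — visit 20.
    At 32: no right child.
    Visit 32.
  At 19: go right to 10.
    At 10: go left to 4.
      At 4: go left to 22.
        22 is a leaf — visit 22.
      At 4: no right child.
      Visit 4.
    At 10: go right to 26.
      At 26: go left to 29.
        29 is a leaf — visit 29.
      At 26: no right child.
      Visit 26.
    Visit 10.
  Visit 19.
At 5: go right to 25.
  At 25: go left to 17.
    At 17: no left child.
    At 17: go right to 31.
      31 is a leaf — visit 31.
    Visit 17.
  At 25: go right to 38.
    At 38: no left child.
    At 38: go right to 35.
      At 35: no left child.
      At 35: go right to 13.
        13 is a leaf — visit 13.
      Visit 35.
    Visit 38.
  Visit 25.
Visit 5.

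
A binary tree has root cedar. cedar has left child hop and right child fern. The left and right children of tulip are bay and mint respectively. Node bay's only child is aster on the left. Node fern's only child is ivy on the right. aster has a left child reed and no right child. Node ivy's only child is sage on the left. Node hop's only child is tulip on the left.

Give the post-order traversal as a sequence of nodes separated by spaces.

Post-order visits the left subtree, then the right subtree, then the node.
At cedar: go left to hop.
  At hop: go left to tulip.
    At tulip: go left to bay.
      At bay: go left to aster.
        At aster: go left to reed.
          reed is a leaf — visit reed.
        At aster: no right child.
        Visit aster.
      At bay: no right child.
      Visit bay.
    At tulip: go right to mint.
      mint is a leaf — visit mint.
    Visit tulip.
  At hop: no right child.
  Visit hop.
At cedar: go right to fern.
  At fern: no left child.
  At fern: go right to ivy.
    At ivy: go left to sage.
      sage is a leaf — visit sage.
    At ivy: no right child.
    Visit ivy.
  Visit fern.
Visit cedar.

reed aster bay mint tulip hop sage ivy fern cedar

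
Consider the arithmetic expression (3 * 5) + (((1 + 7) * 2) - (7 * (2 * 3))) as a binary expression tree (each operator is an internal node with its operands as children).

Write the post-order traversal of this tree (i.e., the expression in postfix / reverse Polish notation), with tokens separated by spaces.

3 5 * 1 7 + 2 * 7 2 3 * * - +

Post-order on an expression tree gives postfix notation: for each operator, emit left operand, right operand, then the operator.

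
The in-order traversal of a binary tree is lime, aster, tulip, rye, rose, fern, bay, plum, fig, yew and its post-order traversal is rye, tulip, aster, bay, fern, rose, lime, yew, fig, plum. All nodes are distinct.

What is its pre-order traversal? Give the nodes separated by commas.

The last element of post-order is the root; it splits in-order into left and right subtrees.
Root plum: left subtree has 7 nodes {lime, aster, tulip, rye, rose, fern, bay}, right has 2 {fig, yew}.
  Root lime: left subtree has 0 nodes { }, right has 6 {aster, tulip, rye, rose, fern, bay}.
    Root rose: left subtree has 3 nodes {aster, tulip, rye}, right has 2 {fern, bay}.
      Root aster: left subtree has 0 nodes { }, right has 2 {tulip, rye}.
        Root tulip: left subtree has 0 nodes { }, right has 1 {rye}.
      Root fern: left subtree has 0 nodes { }, right has 1 {bay}.
  Root fig: left subtree has 0 nodes { }, right has 1 {yew}.

plum, lime, rose, aster, tulip, rye, fern, bay, fig, yew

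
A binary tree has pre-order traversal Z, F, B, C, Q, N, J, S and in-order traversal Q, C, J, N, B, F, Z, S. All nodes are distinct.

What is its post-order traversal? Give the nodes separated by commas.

The first element of pre-order is the root; it splits in-order into left and right subtrees.
Root Z: left subtree has 6 nodes {Q, C, J, N, B, F}, right has 1 {S}.
  Root F: left subtree has 5 nodes {Q, C, J, N, B}, right has 0 { }.
    Root B: left subtree has 4 nodes {Q, C, J, N}, right has 0 { }.
      Root C: left subtree has 1 node {Q}, right has 2 {J, N}.
        Root N: left subtree has 1 node {J}, right has 0 { }.

Q, J, N, C, B, F, S, Z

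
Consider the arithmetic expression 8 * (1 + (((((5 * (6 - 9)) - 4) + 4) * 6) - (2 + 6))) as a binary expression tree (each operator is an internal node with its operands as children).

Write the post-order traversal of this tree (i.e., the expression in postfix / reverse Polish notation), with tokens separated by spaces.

Post-order on an expression tree gives postfix notation: for each operator, emit left operand, right operand, then the operator.

8 1 5 6 9 - * 4 - 4 + 6 * 2 6 + - + *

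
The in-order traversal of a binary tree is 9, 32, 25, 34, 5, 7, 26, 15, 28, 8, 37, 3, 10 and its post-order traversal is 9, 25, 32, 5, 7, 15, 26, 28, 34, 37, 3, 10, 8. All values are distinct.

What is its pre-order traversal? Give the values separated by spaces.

The last element of post-order is the root; it splits in-order into left and right subtrees.
Root 8: left subtree has 9 nodes {9, 32, 25, 34, 5, 7, 26, 15, 28}, right has 3 {37, 3, 10}.
  Root 34: left subtree has 3 nodes {9, 32, 25}, right has 5 {5, 7, 26, 15, 28}.
    Root 32: left subtree has 1 node {9}, right has 1 {25}.
    Root 28: left subtree has 4 nodes {5, 7, 26, 15}, right has 0 { }.
      Root 26: left subtree has 2 nodes {5, 7}, right has 1 {15}.
        Root 7: left subtree has 1 node {5}, right has 0 { }.
  Root 10: left subtree has 2 nodes {37, 3}, right has 0 { }.
    Root 3: left subtree has 1 node {37}, right has 0 { }.

8 34 32 9 25 28 26 7 5 15 10 3 37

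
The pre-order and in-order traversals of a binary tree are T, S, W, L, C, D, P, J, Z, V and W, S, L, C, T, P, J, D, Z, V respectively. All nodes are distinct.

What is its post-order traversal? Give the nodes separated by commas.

The first element of pre-order is the root; it splits in-order into left and right subtrees.
Root T: left subtree has 4 nodes {W, S, L, C}, right has 5 {P, J, D, Z, V}.
  Root S: left subtree has 1 node {W}, right has 2 {L, C}.
    Root L: left subtree has 0 nodes { }, right has 1 {C}.
  Root D: left subtree has 2 nodes {P, J}, right has 2 {Z, V}.
    Root P: left subtree has 0 nodes { }, right has 1 {J}.
    Root Z: left subtree has 0 nodes { }, right has 1 {V}.

W, C, L, S, J, P, V, Z, D, T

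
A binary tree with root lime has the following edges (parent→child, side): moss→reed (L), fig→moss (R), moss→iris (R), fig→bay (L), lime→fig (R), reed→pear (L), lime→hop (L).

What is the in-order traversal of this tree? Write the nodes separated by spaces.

hop lime bay fig pear reed moss iris

In-order visits the left subtree, then the node, then the right subtree.
At lime: go left to hop.
  hop is a leaf — visit hop.
Visit lime.
At lime: go right to fig.
  At fig: go left to bay.
    bay is a leaf — visit bay.
  Visit fig.
  At fig: go right to moss.
    At moss: go left to reed.
      At reed: go left to pear.
        pear is a leaf — visit pear.
      Visit reed.
      At reed: no right child.
    Visit moss.
    At moss: go right to iris.
      iris is a leaf — visit iris.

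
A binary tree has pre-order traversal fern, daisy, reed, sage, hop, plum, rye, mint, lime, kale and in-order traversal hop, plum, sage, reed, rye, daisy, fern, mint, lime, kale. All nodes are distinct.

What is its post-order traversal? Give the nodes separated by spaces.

plum hop sage rye reed daisy kale lime mint fern

The first element of pre-order is the root; it splits in-order into left and right subtrees.
Root fern: left subtree has 6 nodes {hop, plum, sage, reed, rye, daisy}, right has 3 {mint, lime, kale}.
  Root daisy: left subtree has 5 nodes {hop, plum, sage, reed, rye}, right has 0 { }.
    Root reed: left subtree has 3 nodes {hop, plum, sage}, right has 1 {rye}.
      Root sage: left subtree has 2 nodes {hop, plum}, right has 0 { }.
        Root hop: left subtree has 0 nodes { }, right has 1 {plum}.
  Root mint: left subtree has 0 nodes { }, right has 2 {lime, kale}.
    Root lime: left subtree has 0 nodes { }, right has 1 {kale}.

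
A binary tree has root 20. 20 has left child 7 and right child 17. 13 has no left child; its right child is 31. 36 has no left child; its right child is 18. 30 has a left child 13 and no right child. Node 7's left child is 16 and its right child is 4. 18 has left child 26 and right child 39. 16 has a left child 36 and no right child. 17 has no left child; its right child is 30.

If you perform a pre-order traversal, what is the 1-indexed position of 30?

Pre-order visits the node, then its left subtree, then its right subtree.
Visit 20.
At 20: go left to 7.
  Visit 7.
  At 7: go left to 16.
    Visit 16.
    At 16: go left to 36.
      Visit 36.
      At 36: no left child.
      At 36: go right to 18.
        Visit 18.
        At 18: go left to 26.
          26 is a leaf — visit 26.
        At 18: go right to 39.
          39 is a leaf — visit 39.
    At 16: no right child.
  At 7: go right to 4.
    4 is a leaf — visit 4.
At 20: go right to 17.
  Visit 17.
  At 17: no left child.
  At 17: go right to 30.
    Visit 30.
    At 30: go left to 13.
      Visit 13.
      At 13: no left child.
      At 13: go right to 31.
        31 is a leaf — visit 31.
    At 30: no right child.
Full pre-order sequence: 20, 7, 16, 36, 18, 26, 39, 4, 17, 30, 13, 31.

10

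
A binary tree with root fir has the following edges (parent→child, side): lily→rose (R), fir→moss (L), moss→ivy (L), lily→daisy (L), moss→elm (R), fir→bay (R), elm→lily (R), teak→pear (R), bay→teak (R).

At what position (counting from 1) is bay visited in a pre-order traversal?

Pre-order visits the node, then its left subtree, then its right subtree.
Visit fir.
At fir: go left to moss.
  Visit moss.
  At moss: go left to ivy.
    ivy is a leaf — visit ivy.
  At moss: go right to elm.
    Visit elm.
    At elm: no left child.
    At elm: go right to lily.
      Visit lily.
      At lily: go left to daisy.
        daisy is a leaf — visit daisy.
      At lily: go right to rose.
        rose is a leaf — visit rose.
At fir: go right to bay.
  Visit bay.
  At bay: no left child.
  At bay: go right to teak.
    Visit teak.
    At teak: no left child.
    At teak: go right to pear.
      pear is a leaf — visit pear.
Full pre-order sequence: fir, moss, ivy, elm, lily, daisy, rose, bay, teak, pear.

8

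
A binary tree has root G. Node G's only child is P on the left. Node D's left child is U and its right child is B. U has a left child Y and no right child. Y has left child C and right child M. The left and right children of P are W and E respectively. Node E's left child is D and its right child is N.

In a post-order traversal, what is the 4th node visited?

Y

Post-order visits the left subtree, then the right subtree, then the node.
At G: go left to P.
  At P: go left to W.
    W is a leaf — visit W.
  At P: go right to E.
    At E: go left to D.
      At D: go left to U.
        At U: go left to Y.
          At Y: go left to C.
            C is a leaf — visit C.
          At Y: go right to M.
            M is a leaf — visit M.
          Visit Y.
        At U: no right child.
        Visit U.
      At D: go right to B.
        B is a leaf — visit B.
      Visit D.
    At E: go right to N.
      N is a leaf — visit N.
    Visit E.
  Visit P.
At G: no right child.
Visit G.
Full post-order sequence: W, C, M, Y, U, B, D, N, E, P, G.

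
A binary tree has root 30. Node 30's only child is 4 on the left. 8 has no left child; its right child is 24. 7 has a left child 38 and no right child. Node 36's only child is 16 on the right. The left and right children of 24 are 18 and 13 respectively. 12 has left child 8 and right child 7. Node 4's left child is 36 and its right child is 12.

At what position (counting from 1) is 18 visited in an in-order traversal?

In-order visits the left subtree, then the node, then the right subtree.
At 30: go left to 4.
  At 4: go left to 36.
    At 36: no left child.
    Visit 36.
    At 36: go right to 16.
      16 is a leaf — visit 16.
  Visit 4.
  At 4: go right to 12.
    At 12: go left to 8.
      At 8: no left child.
      Visit 8.
      At 8: go right to 24.
        At 24: go left to 18.
          18 is a leaf — visit 18.
        Visit 24.
        At 24: go right to 13.
          13 is a leaf — visit 13.
    Visit 12.
    At 12: go right to 7.
      At 7: go left to 38.
        38 is a leaf — visit 38.
      Visit 7.
      At 7: no right child.
Visit 30.
At 30: no right child.
Full in-order sequence: 36, 16, 4, 8, 18, 24, 13, 12, 38, 7, 30.

5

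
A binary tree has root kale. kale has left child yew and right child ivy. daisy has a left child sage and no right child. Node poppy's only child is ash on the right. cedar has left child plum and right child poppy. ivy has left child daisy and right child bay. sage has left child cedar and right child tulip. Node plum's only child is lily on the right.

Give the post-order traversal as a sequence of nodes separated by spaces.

Post-order visits the left subtree, then the right subtree, then the node.
At kale: go left to yew.
  yew is a leaf — visit yew.
At kale: go right to ivy.
  At ivy: go left to daisy.
    At daisy: go left to sage.
      At sage: go left to cedar.
        At cedar: go left to plum.
          At plum: no left child.
          At plum: go right to lily.
            lily is a leaf — visit lily.
          Visit plum.
        At cedar: go right to poppy.
          At poppy: no left child.
          At poppy: go right to ash.
            ash is a leaf — visit ash.
          Visit poppy.
        Visit cedar.
      At sage: go right to tulip.
        tulip is a leaf — visit tulip.
      Visit sage.
    At daisy: no right child.
    Visit daisy.
  At ivy: go right to bay.
    bay is a leaf — visit bay.
  Visit ivy.
Visit kale.

yew lily plum ash poppy cedar tulip sage daisy bay ivy kale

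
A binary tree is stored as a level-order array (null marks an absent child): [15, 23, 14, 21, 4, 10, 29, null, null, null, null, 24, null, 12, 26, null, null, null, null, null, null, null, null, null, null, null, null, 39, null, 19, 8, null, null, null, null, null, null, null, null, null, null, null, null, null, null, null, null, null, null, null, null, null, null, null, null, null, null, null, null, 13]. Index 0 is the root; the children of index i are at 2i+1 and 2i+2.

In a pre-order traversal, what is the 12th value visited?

19

Pre-order visits the node, then its left subtree, then its right subtree.
Visit 15.
At 15: go left to 23.
  Visit 23.
  At 23: go left to 21.
    21 is a leaf — visit 21.
  At 23: go right to 4.
    4 is a leaf — visit 4.
At 15: go right to 14.
  Visit 14.
  At 14: go left to 10.
    Visit 10.
    At 10: go left to 24.
      24 is a leaf — visit 24.
    At 10: no right child.
  At 14: go right to 29.
    Visit 29.
    At 29: go left to 12.
      Visit 12.
      At 12: go left to 39.
        39 is a leaf — visit 39.
      At 12: no right child.
    At 29: go right to 26.
      Visit 26.
      At 26: go left to 19.
        Visit 19.
        At 19: go left to 13.
          13 is a leaf — visit 13.
        At 19: no right child.
      At 26: go right to 8.
        8 is a leaf — visit 8.
Full pre-order sequence: 15, 23, 21, 4, 14, 10, 24, 29, 12, 39, 26, 19, 13, 8.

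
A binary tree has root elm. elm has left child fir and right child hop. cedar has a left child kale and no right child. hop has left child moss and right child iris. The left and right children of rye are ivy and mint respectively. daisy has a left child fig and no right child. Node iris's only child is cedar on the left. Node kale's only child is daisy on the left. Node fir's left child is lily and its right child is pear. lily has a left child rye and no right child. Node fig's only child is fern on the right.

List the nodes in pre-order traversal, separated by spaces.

Pre-order visits the node, then its left subtree, then its right subtree.
Visit elm.
At elm: go left to fir.
  Visit fir.
  At fir: go left to lily.
    Visit lily.
    At lily: go left to rye.
      Visit rye.
      At rye: go left to ivy.
        ivy is a leaf — visit ivy.
      At rye: go right to mint.
        mint is a leaf — visit mint.
    At lily: no right child.
  At fir: go right to pear.
    pear is a leaf — visit pear.
At elm: go right to hop.
  Visit hop.
  At hop: go left to moss.
    moss is a leaf — visit moss.
  At hop: go right to iris.
    Visit iris.
    At iris: go left to cedar.
      Visit cedar.
      At cedar: go left to kale.
        Visit kale.
        At kale: go left to daisy.
          Visit daisy.
          At daisy: go left to fig.
            Visit fig.
            At fig: no left child.
            At fig: go right to fern.
              fern is a leaf — visit fern.
          At daisy: no right child.
        At kale: no right child.
      At cedar: no right child.
    At iris: no right child.

elm fir lily rye ivy mint pear hop moss iris cedar kale daisy fig fern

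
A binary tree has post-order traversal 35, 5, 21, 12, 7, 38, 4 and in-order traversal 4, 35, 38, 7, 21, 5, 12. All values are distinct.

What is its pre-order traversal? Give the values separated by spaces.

The last element of post-order is the root; it splits in-order into left and right subtrees.
Root 4: left subtree has 0 nodes { }, right has 6 {35, 38, 7, 21, 5, 12}.
  Root 38: left subtree has 1 node {35}, right has 4 {7, 21, 5, 12}.
    Root 7: left subtree has 0 nodes { }, right has 3 {21, 5, 12}.
      Root 12: left subtree has 2 nodes {21, 5}, right has 0 { }.
        Root 21: left subtree has 0 nodes { }, right has 1 {5}.

4 38 35 7 12 21 5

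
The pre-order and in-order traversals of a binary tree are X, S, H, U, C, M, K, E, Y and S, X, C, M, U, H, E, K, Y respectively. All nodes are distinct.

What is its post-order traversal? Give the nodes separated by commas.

S, M, C, U, E, Y, K, H, X

The first element of pre-order is the root; it splits in-order into left and right subtrees.
Root X: left subtree has 1 node {S}, right has 7 {C, M, U, H, E, K, Y}.
  Root H: left subtree has 3 nodes {C, M, U}, right has 3 {E, K, Y}.
    Root U: left subtree has 2 nodes {C, M}, right has 0 { }.
      Root C: left subtree has 0 nodes { }, right has 1 {M}.
    Root K: left subtree has 1 node {E}, right has 1 {Y}.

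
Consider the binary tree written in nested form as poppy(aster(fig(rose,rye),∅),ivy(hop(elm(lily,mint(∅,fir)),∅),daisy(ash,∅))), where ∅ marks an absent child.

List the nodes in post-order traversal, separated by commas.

Post-order visits the left subtree, then the right subtree, then the node.
At poppy: go left to aster.
  At aster: go left to fig.
    At fig: go left to rose.
      rose is a leaf — visit rose.
    At fig: go right to rye.
      rye is a leaf — visit rye.
    Visit fig.
  At aster: no right child.
  Visit aster.
At poppy: go right to ivy.
  At ivy: go left to hop.
    At hop: go left to elm.
      At elm: go left to lily.
        lily is a leaf — visit lily.
      At elm: go right to mint.
        At mint: no left child.
        At mint: go right to fir.
          fir is a leaf — visit fir.
        Visit mint.
      Visit elm.
    At hop: no right child.
    Visit hop.
  At ivy: go right to daisy.
    At daisy: go left to ash.
      ash is a leaf — visit ash.
    At daisy: no right child.
    Visit daisy.
  Visit ivy.
Visit poppy.

rose, rye, fig, aster, lily, fir, mint, elm, hop, ash, daisy, ivy, poppy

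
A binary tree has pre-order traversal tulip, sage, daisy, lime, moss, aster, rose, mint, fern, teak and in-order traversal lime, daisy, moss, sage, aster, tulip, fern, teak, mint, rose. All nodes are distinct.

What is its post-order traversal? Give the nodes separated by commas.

lime, moss, daisy, aster, sage, teak, fern, mint, rose, tulip

The first element of pre-order is the root; it splits in-order into left and right subtrees.
Root tulip: left subtree has 5 nodes {lime, daisy, moss, sage, aster}, right has 4 {fern, teak, mint, rose}.
  Root sage: left subtree has 3 nodes {lime, daisy, moss}, right has 1 {aster}.
    Root daisy: left subtree has 1 node {lime}, right has 1 {moss}.
  Root rose: left subtree has 3 nodes {fern, teak, mint}, right has 0 { }.
    Root mint: left subtree has 2 nodes {fern, teak}, right has 0 { }.
      Root fern: left subtree has 0 nodes { }, right has 1 {teak}.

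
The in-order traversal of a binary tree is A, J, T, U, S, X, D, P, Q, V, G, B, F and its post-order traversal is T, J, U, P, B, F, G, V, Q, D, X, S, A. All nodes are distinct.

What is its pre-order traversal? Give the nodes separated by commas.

The last element of post-order is the root; it splits in-order into left and right subtrees.
Root A: left subtree has 0 nodes { }, right has 12 {J, T, U, S, X, D, P, Q, V, G, B, F}.
  Root S: left subtree has 3 nodes {J, T, U}, right has 8 {X, D, P, Q, V, G, B, F}.
    Root U: left subtree has 2 nodes {J, T}, right has 0 { }.
      Root J: left subtree has 0 nodes { }, right has 1 {T}.
    Root X: left subtree has 0 nodes { }, right has 7 {D, P, Q, V, G, B, F}.
      Root D: left subtree has 0 nodes { }, right has 6 {P, Q, V, G, B, F}.
        Root Q: left subtree has 1 node {P}, right has 4 {V, G, B, F}.
          Root V: left subtree has 0 nodes { }, right has 3 {G, B, F}.
            Root G: left subtree has 0 nodes { }, right has 2 {B, F}.
              Root F: left subtree has 1 node {B}, right has 0 { }.

A, S, U, J, T, X, D, Q, P, V, G, F, B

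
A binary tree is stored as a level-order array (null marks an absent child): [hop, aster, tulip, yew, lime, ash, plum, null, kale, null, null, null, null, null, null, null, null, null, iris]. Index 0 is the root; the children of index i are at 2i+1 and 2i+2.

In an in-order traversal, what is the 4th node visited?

aster

In-order visits the left subtree, then the node, then the right subtree.
At hop: go left to aster.
  At aster: go left to yew.
    At yew: no left child.
    Visit yew.
    At yew: go right to kale.
      At kale: no left child.
      Visit kale.
      At kale: go right to iris.
        iris is a leaf — visit iris.
  Visit aster.
  At aster: go right to lime.
    lime is a leaf — visit lime.
Visit hop.
At hop: go right to tulip.
  At tulip: go left to ash.
    ash is a leaf — visit ash.
  Visit tulip.
  At tulip: go right to plum.
    plum is a leaf — visit plum.
Full in-order sequence: yew, kale, iris, aster, lime, hop, ash, tulip, plum.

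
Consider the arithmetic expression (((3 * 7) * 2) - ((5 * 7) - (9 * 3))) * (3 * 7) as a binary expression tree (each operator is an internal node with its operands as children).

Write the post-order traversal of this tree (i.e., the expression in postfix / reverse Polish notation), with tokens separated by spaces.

3 7 * 2 * 5 7 * 9 3 * - - 3 7 * *

Post-order on an expression tree gives postfix notation: for each operator, emit left operand, right operand, then the operator.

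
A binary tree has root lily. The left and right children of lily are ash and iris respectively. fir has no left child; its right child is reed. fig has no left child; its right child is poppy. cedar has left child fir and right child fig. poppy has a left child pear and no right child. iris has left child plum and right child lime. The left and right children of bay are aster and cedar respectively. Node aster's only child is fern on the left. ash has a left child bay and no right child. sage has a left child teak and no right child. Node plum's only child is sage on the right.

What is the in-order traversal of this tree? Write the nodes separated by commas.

In-order visits the left subtree, then the node, then the right subtree.
At lily: go left to ash.
  At ash: go left to bay.
    At bay: go left to aster.
      At aster: go left to fern.
        fern is a leaf — visit fern.
      Visit aster.
      At aster: no right child.
    Visit bay.
    At bay: go right to cedar.
      At cedar: go left to fir.
        At fir: no left child.
        Visit fir.
        At fir: go right to reed.
          reed is a leaf — visit reed.
      Visit cedar.
      At cedar: go right to fig.
        At fig: no left child.
        Visit fig.
        At fig: go right to poppy.
          At poppy: go left to pear.
            pear is a leaf — visit pear.
          Visit poppy.
          At poppy: no right child.
  Visit ash.
  At ash: no right child.
Visit lily.
At lily: go right to iris.
  At iris: go left to plum.
    At plum: no left child.
    Visit plum.
    At plum: go right to sage.
      At sage: go left to teak.
        teak is a leaf — visit teak.
      Visit sage.
      At sage: no right child.
  Visit iris.
  At iris: go right to lime.
    lime is a leaf — visit lime.

fern, aster, bay, fir, reed, cedar, fig, pear, poppy, ash, lily, plum, teak, sage, iris, lime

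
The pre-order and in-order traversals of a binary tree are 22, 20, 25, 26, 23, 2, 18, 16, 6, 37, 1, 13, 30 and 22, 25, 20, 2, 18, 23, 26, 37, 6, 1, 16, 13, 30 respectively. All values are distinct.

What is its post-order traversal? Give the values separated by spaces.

The first element of pre-order is the root; it splits in-order into left and right subtrees.
Root 22: left subtree has 0 nodes { }, right has 12 {25, 20, 2, 18, 23, 26, 37, 6, 1, 16, 13, 30}.
  Root 20: left subtree has 1 node {25}, right has 10 {2, 18, 23, 26, 37, 6, 1, 16, 13, 30}.
    Root 26: left subtree has 3 nodes {2, 18, 23}, right has 6 {37, 6, 1, 16, 13, 30}.
      Root 23: left subtree has 2 nodes {2, 18}, right has 0 { }.
        Root 2: left subtree has 0 nodes { }, right has 1 {18}.
      Root 16: left subtree has 3 nodes {37, 6, 1}, right has 2 {13, 30}.
        Root 6: left subtree has 1 node {37}, right has 1 {1}.
        Root 13: left subtree has 0 nodes { }, right has 1 {30}.

25 18 2 23 37 1 6 30 13 16 26 20 22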